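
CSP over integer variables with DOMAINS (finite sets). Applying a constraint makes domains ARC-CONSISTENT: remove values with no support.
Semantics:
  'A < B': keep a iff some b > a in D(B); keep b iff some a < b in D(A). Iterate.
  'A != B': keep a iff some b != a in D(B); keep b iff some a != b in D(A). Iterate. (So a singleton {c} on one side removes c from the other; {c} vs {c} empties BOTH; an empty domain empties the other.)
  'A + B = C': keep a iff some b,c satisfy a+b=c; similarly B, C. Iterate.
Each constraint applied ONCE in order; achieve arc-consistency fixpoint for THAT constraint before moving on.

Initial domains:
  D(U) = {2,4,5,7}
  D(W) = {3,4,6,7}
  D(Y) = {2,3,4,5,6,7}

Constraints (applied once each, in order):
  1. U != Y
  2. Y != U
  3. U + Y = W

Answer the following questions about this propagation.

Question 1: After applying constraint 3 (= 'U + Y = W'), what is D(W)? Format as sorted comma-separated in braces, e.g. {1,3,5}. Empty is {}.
Constraint 1 (U != Y) on D(U)={2,4,5,7} D(Y)={2,3,4,5,6,7}: no change
Constraint 2 (Y != U) on D(Y)={2,3,4,5,6,7} D(U)={2,4,5,7}: no change
Constraint 3 (U + Y = W) on D(U)={2,4,5,7} D(Y)={2,3,4,5,6,7} D(W)={3,4,6,7}: U {2,4,5,7}->{2,4,5}; Y {2,3,4,5,6,7}->{2,3,4,5}; W {3,4,6,7}->{4,6,7}
So after constraint 3: D(W) = {4,6,7}

Answer: {4,6,7}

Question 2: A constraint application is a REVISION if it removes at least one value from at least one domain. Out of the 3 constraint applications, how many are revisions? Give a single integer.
Answer: 1

Derivation:
Constraint 1 (U != Y) on D(U)={2,4,5,7} D(Y)={2,3,4,5,6,7}: no change => not a revision
Constraint 2 (Y != U) on D(Y)={2,3,4,5,6,7} D(U)={2,4,5,7}: no change => not a revision
Constraint 3 (U + Y = W) on D(U)={2,4,5,7} D(Y)={2,3,4,5,6,7} D(W)={3,4,6,7}: U {2,4,5,7}->{2,4,5}; Y {2,3,4,5,6,7}->{2,3,4,5}; W {3,4,6,7}->{4,6,7} => REVISION
Total revisions = 1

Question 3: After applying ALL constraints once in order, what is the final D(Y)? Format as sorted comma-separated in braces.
Answer: {2,3,4,5}

Derivation:
Constraint 1 (U != Y) on D(U)={2,4,5,7} D(Y)={2,3,4,5,6,7}: no change
Constraint 2 (Y != U) on D(Y)={2,3,4,5,6,7} D(U)={2,4,5,7}: no change
Constraint 3 (U + Y = W) on D(U)={2,4,5,7} D(Y)={2,3,4,5,6,7} D(W)={3,4,6,7}: U {2,4,5,7}->{2,4,5}; Y {2,3,4,5,6,7}->{2,3,4,5}; W {3,4,6,7}->{4,6,7}
So after all 3 constraints: D(Y) = {2,3,4,5}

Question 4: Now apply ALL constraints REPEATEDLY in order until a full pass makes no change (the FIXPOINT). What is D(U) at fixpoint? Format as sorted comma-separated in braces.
pass 0 (initial): D(U)={2,4,5,7}
pass 1: U {2,4,5,7}->{2,4,5}; W {3,4,6,7}->{4,6,7}; Y {2,3,4,5,6,7}->{2,3,4,5}
pass 2: no change
Fixpoint after 2 passes: D(U) = {2,4,5}

Answer: {2,4,5}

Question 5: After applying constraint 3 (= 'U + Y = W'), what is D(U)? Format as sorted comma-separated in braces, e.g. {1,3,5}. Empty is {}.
Constraint 1 (U != Y) on D(U)={2,4,5,7} D(Y)={2,3,4,5,6,7}: no change
Constraint 2 (Y != U) on D(Y)={2,3,4,5,6,7} D(U)={2,4,5,7}: no change
Constraint 3 (U + Y = W) on D(U)={2,4,5,7} D(Y)={2,3,4,5,6,7} D(W)={3,4,6,7}: U {2,4,5,7}->{2,4,5}; Y {2,3,4,5,6,7}->{2,3,4,5}; W {3,4,6,7}->{4,6,7}
So after constraint 3: D(U) = {2,4,5}

Answer: {2,4,5}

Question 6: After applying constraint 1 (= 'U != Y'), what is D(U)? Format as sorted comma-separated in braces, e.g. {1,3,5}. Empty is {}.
Answer: {2,4,5,7}

Derivation:
Constraint 1 (U != Y) on D(U)={2,4,5,7} D(Y)={2,3,4,5,6,7}: no change
So after constraint 1: D(U) = {2,4,5,7}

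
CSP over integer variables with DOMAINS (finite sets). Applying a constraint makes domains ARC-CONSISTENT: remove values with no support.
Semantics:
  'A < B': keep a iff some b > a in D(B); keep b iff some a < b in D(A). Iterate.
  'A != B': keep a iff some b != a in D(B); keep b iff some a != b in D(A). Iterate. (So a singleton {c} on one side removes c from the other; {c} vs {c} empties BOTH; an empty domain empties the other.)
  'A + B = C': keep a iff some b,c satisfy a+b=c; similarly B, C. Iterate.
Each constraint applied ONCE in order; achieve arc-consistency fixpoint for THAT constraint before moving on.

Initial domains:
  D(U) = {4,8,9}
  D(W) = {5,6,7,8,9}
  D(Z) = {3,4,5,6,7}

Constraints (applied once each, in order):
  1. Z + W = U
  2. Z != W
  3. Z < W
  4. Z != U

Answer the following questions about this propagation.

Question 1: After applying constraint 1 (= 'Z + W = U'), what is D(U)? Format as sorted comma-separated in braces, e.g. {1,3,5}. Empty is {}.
Answer: {8,9}

Derivation:
Constraint 1 (Z + W = U) on D(Z)={3,4,5,6,7} D(W)={5,6,7,8,9} D(U)={4,8,9}: Z {3,4,5,6,7}->{3,4}; W {5,6,7,8,9}->{5,6}; U {4,8,9}->{8,9}
So after constraint 1: D(U) = {8,9}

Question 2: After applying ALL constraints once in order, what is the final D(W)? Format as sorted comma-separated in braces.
Answer: {5,6}

Derivation:
Constraint 1 (Z + W = U) on D(Z)={3,4,5,6,7} D(W)={5,6,7,8,9} D(U)={4,8,9}: Z {3,4,5,6,7}->{3,4}; W {5,6,7,8,9}->{5,6}; U {4,8,9}->{8,9}
Constraint 2 (Z != W) on D(Z)={3,4} D(W)={5,6}: no change
Constraint 3 (Z < W) on D(Z)={3,4} D(W)={5,6}: no change
Constraint 4 (Z != U) on D(Z)={3,4} D(U)={8,9}: no change
So after all 4 constraints: D(W) = {5,6}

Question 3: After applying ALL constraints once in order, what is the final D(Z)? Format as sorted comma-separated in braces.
Answer: {3,4}

Derivation:
Constraint 1 (Z + W = U) on D(Z)={3,4,5,6,7} D(W)={5,6,7,8,9} D(U)={4,8,9}: Z {3,4,5,6,7}->{3,4}; W {5,6,7,8,9}->{5,6}; U {4,8,9}->{8,9}
Constraint 2 (Z != W) on D(Z)={3,4} D(W)={5,6}: no change
Constraint 3 (Z < W) on D(Z)={3,4} D(W)={5,6}: no change
Constraint 4 (Z != U) on D(Z)={3,4} D(U)={8,9}: no change
So after all 4 constraints: D(Z) = {3,4}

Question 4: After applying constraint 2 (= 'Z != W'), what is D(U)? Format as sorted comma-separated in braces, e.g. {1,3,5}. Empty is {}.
Answer: {8,9}

Derivation:
Constraint 1 (Z + W = U) on D(Z)={3,4,5,6,7} D(W)={5,6,7,8,9} D(U)={4,8,9}: Z {3,4,5,6,7}->{3,4}; W {5,6,7,8,9}->{5,6}; U {4,8,9}->{8,9}
Constraint 2 (Z != W) on D(Z)={3,4} D(W)={5,6}: no change
So after constraint 2: D(U) = {8,9}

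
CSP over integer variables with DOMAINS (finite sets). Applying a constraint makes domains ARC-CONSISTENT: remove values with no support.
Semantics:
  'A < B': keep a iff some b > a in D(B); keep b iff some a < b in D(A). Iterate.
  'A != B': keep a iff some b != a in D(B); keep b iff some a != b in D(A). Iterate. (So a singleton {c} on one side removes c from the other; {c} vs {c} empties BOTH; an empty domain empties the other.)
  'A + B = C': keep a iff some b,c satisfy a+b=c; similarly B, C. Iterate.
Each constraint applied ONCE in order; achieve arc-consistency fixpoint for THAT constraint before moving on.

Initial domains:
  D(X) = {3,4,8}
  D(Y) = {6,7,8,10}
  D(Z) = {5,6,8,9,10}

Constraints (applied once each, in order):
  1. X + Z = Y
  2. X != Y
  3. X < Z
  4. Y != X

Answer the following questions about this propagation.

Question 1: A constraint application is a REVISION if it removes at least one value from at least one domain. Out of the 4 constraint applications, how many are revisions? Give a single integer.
Answer: 1

Derivation:
Constraint 1 (X + Z = Y) on D(X)={3,4,8} D(Z)={5,6,8,9,10} D(Y)={6,7,8,10}: X {3,4,8}->{3,4}; Z {5,6,8,9,10}->{5,6}; Y {6,7,8,10}->{8,10} => REVISION
Constraint 2 (X != Y) on D(X)={3,4} D(Y)={8,10}: no change => not a revision
Constraint 3 (X < Z) on D(X)={3,4} D(Z)={5,6}: no change => not a revision
Constraint 4 (Y != X) on D(Y)={8,10} D(X)={3,4}: no change => not a revision
Total revisions = 1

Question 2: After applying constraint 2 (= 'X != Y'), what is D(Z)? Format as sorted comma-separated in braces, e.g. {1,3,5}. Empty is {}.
Answer: {5,6}

Derivation:
Constraint 1 (X + Z = Y) on D(X)={3,4,8} D(Z)={5,6,8,9,10} D(Y)={6,7,8,10}: X {3,4,8}->{3,4}; Z {5,6,8,9,10}->{5,6}; Y {6,7,8,10}->{8,10}
Constraint 2 (X != Y) on D(X)={3,4} D(Y)={8,10}: no change
So after constraint 2: D(Z) = {5,6}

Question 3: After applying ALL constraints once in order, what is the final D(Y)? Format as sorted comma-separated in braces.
Answer: {8,10}

Derivation:
Constraint 1 (X + Z = Y) on D(X)={3,4,8} D(Z)={5,6,8,9,10} D(Y)={6,7,8,10}: X {3,4,8}->{3,4}; Z {5,6,8,9,10}->{5,6}; Y {6,7,8,10}->{8,10}
Constraint 2 (X != Y) on D(X)={3,4} D(Y)={8,10}: no change
Constraint 3 (X < Z) on D(X)={3,4} D(Z)={5,6}: no change
Constraint 4 (Y != X) on D(Y)={8,10} D(X)={3,4}: no change
So after all 4 constraints: D(Y) = {8,10}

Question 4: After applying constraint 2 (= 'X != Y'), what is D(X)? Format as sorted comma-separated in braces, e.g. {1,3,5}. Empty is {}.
Answer: {3,4}

Derivation:
Constraint 1 (X + Z = Y) on D(X)={3,4,8} D(Z)={5,6,8,9,10} D(Y)={6,7,8,10}: X {3,4,8}->{3,4}; Z {5,6,8,9,10}->{5,6}; Y {6,7,8,10}->{8,10}
Constraint 2 (X != Y) on D(X)={3,4} D(Y)={8,10}: no change
So after constraint 2: D(X) = {3,4}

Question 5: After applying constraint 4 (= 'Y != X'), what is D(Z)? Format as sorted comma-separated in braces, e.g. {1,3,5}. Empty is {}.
Constraint 1 (X + Z = Y) on D(X)={3,4,8} D(Z)={5,6,8,9,10} D(Y)={6,7,8,10}: X {3,4,8}->{3,4}; Z {5,6,8,9,10}->{5,6}; Y {6,7,8,10}->{8,10}
Constraint 2 (X != Y) on D(X)={3,4} D(Y)={8,10}: no change
Constraint 3 (X < Z) on D(X)={3,4} D(Z)={5,6}: no change
Constraint 4 (Y != X) on D(Y)={8,10} D(X)={3,4}: no change
So after constraint 4: D(Z) = {5,6}

Answer: {5,6}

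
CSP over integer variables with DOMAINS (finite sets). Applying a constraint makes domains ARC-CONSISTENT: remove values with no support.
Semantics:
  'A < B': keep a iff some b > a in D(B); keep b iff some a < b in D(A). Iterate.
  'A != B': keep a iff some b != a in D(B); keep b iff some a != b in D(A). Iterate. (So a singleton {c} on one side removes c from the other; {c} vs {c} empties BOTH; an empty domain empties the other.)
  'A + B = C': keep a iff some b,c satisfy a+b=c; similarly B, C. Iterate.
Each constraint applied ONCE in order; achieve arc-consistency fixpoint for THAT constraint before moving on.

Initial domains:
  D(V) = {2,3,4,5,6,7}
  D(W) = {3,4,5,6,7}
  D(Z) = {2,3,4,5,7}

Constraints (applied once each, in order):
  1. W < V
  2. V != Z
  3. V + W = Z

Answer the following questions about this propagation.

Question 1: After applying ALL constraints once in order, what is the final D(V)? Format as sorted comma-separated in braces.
Answer: {4}

Derivation:
Constraint 1 (W < V) on D(W)={3,4,5,6,7} D(V)={2,3,4,5,6,7}: W {3,4,5,6,7}->{3,4,5,6}; V {2,3,4,5,6,7}->{4,5,6,7}
Constraint 2 (V != Z) on D(V)={4,5,6,7} D(Z)={2,3,4,5,7}: no change
Constraint 3 (V + W = Z) on D(V)={4,5,6,7} D(W)={3,4,5,6} D(Z)={2,3,4,5,7}: V {4,5,6,7}->{4}; W {3,4,5,6}->{3}; Z {2,3,4,5,7}->{7}
So after all 3 constraints: D(V) = {4}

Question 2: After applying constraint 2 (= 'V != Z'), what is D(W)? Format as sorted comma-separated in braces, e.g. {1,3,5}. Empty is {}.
Constraint 1 (W < V) on D(W)={3,4,5,6,7} D(V)={2,3,4,5,6,7}: W {3,4,5,6,7}->{3,4,5,6}; V {2,3,4,5,6,7}->{4,5,6,7}
Constraint 2 (V != Z) on D(V)={4,5,6,7} D(Z)={2,3,4,5,7}: no change
So after constraint 2: D(W) = {3,4,5,6}

Answer: {3,4,5,6}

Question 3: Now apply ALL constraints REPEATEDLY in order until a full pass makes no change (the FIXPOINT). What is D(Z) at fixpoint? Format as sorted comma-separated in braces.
pass 0 (initial): D(Z)={2,3,4,5,7}
pass 1: V {2,3,4,5,6,7}->{4}; W {3,4,5,6,7}->{3}; Z {2,3,4,5,7}->{7}
pass 2: no change
Fixpoint after 2 passes: D(Z) = {7}

Answer: {7}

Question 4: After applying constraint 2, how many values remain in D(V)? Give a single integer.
Constraint 1 (W < V) on D(W)={3,4,5,6,7} D(V)={2,3,4,5,6,7}: W {3,4,5,6,7}->{3,4,5,6}; V {2,3,4,5,6,7}->{4,5,6,7}
Constraint 2 (V != Z) on D(V)={4,5,6,7} D(Z)={2,3,4,5,7}: no change
So after constraint 2: D(V)={4,5,6,7}, size = 4

Answer: 4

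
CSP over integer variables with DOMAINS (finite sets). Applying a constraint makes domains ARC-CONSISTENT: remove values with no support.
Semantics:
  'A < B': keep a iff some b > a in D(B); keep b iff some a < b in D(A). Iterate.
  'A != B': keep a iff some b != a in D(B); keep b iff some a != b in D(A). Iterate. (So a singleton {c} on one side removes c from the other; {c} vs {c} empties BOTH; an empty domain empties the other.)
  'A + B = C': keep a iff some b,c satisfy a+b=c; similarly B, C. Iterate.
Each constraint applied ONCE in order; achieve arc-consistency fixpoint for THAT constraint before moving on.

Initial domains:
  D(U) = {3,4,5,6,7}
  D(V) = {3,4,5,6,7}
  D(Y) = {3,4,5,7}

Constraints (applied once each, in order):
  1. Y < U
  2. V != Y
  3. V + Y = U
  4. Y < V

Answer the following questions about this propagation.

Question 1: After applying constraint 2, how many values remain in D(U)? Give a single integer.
Constraint 1 (Y < U) on D(Y)={3,4,5,7} D(U)={3,4,5,6,7}: Y {3,4,5,7}->{3,4,5}; U {3,4,5,6,7}->{4,5,6,7}
Constraint 2 (V != Y) on D(V)={3,4,5,6,7} D(Y)={3,4,5}: no change
So after constraint 2: D(U)={4,5,6,7}, size = 4

Answer: 4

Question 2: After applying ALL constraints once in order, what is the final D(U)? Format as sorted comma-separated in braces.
Constraint 1 (Y < U) on D(Y)={3,4,5,7} D(U)={3,4,5,6,7}: Y {3,4,5,7}->{3,4,5}; U {3,4,5,6,7}->{4,5,6,7}
Constraint 2 (V != Y) on D(V)={3,4,5,6,7} D(Y)={3,4,5}: no change
Constraint 3 (V + Y = U) on D(V)={3,4,5,6,7} D(Y)={3,4,5} D(U)={4,5,6,7}: V {3,4,5,6,7}->{3,4}; Y {3,4,5}->{3,4}; U {4,5,6,7}->{6,7}
Constraint 4 (Y < V) on D(Y)={3,4} D(V)={3,4}: Y {3,4}->{3}; V {3,4}->{4}
So after all 4 constraints: D(U) = {6,7}

Answer: {6,7}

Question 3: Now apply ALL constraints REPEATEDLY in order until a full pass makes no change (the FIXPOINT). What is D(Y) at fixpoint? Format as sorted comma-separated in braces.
pass 0 (initial): D(Y)={3,4,5,7}
pass 1: U {3,4,5,6,7}->{6,7}; V {3,4,5,6,7}->{4}; Y {3,4,5,7}->{3}
pass 2: U {6,7}->{7}
pass 3: no change
Fixpoint after 3 passes: D(Y) = {3}

Answer: {3}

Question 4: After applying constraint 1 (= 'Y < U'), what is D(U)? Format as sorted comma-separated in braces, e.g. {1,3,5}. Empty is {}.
Constraint 1 (Y < U) on D(Y)={3,4,5,7} D(U)={3,4,5,6,7}: Y {3,4,5,7}->{3,4,5}; U {3,4,5,6,7}->{4,5,6,7}
So after constraint 1: D(U) = {4,5,6,7}

Answer: {4,5,6,7}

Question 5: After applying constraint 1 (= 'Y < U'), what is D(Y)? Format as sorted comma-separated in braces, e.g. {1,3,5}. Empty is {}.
Constraint 1 (Y < U) on D(Y)={3,4,5,7} D(U)={3,4,5,6,7}: Y {3,4,5,7}->{3,4,5}; U {3,4,5,6,7}->{4,5,6,7}
So after constraint 1: D(Y) = {3,4,5}

Answer: {3,4,5}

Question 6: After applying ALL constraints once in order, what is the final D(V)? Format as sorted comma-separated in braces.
Constraint 1 (Y < U) on D(Y)={3,4,5,7} D(U)={3,4,5,6,7}: Y {3,4,5,7}->{3,4,5}; U {3,4,5,6,7}->{4,5,6,7}
Constraint 2 (V != Y) on D(V)={3,4,5,6,7} D(Y)={3,4,5}: no change
Constraint 3 (V + Y = U) on D(V)={3,4,5,6,7} D(Y)={3,4,5} D(U)={4,5,6,7}: V {3,4,5,6,7}->{3,4}; Y {3,4,5}->{3,4}; U {4,5,6,7}->{6,7}
Constraint 4 (Y < V) on D(Y)={3,4} D(V)={3,4}: Y {3,4}->{3}; V {3,4}->{4}
So after all 4 constraints: D(V) = {4}

Answer: {4}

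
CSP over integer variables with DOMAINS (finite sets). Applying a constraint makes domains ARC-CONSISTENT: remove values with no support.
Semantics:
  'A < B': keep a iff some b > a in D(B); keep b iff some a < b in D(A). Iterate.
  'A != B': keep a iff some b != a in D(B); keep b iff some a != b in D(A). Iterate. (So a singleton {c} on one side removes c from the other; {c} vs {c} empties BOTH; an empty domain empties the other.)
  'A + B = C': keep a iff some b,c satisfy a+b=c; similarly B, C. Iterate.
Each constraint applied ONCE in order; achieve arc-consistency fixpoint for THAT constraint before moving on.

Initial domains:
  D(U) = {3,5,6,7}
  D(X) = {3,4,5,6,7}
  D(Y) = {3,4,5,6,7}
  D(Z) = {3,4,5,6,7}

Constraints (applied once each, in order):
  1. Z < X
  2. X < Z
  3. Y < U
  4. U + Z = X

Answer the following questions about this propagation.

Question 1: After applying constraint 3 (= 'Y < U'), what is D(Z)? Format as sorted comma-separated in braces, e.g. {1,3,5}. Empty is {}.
Answer: {5,6}

Derivation:
Constraint 1 (Z < X) on D(Z)={3,4,5,6,7} D(X)={3,4,5,6,7}: Z {3,4,5,6,7}->{3,4,5,6}; X {3,4,5,6,7}->{4,5,6,7}
Constraint 2 (X < Z) on D(X)={4,5,6,7} D(Z)={3,4,5,6}: X {4,5,6,7}->{4,5}; Z {3,4,5,6}->{5,6}
Constraint 3 (Y < U) on D(Y)={3,4,5,6,7} D(U)={3,5,6,7}: Y {3,4,5,6,7}->{3,4,5,6}; U {3,5,6,7}->{5,6,7}
So after constraint 3: D(Z) = {5,6}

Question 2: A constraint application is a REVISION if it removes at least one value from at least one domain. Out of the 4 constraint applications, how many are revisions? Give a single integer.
Constraint 1 (Z < X) on D(Z)={3,4,5,6,7} D(X)={3,4,5,6,7}: Z {3,4,5,6,7}->{3,4,5,6}; X {3,4,5,6,7}->{4,5,6,7} => REVISION
Constraint 2 (X < Z) on D(X)={4,5,6,7} D(Z)={3,4,5,6}: X {4,5,6,7}->{4,5}; Z {3,4,5,6}->{5,6} => REVISION
Constraint 3 (Y < U) on D(Y)={3,4,5,6,7} D(U)={3,5,6,7}: Y {3,4,5,6,7}->{3,4,5,6}; U {3,5,6,7}->{5,6,7} => REVISION
Constraint 4 (U + Z = X) on D(U)={5,6,7} D(Z)={5,6} D(X)={4,5}: U {5,6,7}->{}; Z {5,6}->{}; X {4,5}->{} => REVISION
Total revisions = 4

Answer: 4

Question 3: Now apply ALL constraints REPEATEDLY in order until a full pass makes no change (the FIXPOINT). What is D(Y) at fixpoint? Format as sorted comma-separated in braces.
Answer: {}

Derivation:
pass 0 (initial): D(Y)={3,4,5,6,7}
pass 1: U {3,5,6,7}->{}; X {3,4,5,6,7}->{}; Y {3,4,5,6,7}->{3,4,5,6}; Z {3,4,5,6,7}->{}
pass 2: Y {3,4,5,6}->{}
pass 3: no change
Fixpoint after 3 passes: D(Y) = {}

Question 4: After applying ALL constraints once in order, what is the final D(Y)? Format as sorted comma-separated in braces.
Answer: {3,4,5,6}

Derivation:
Constraint 1 (Z < X) on D(Z)={3,4,5,6,7} D(X)={3,4,5,6,7}: Z {3,4,5,6,7}->{3,4,5,6}; X {3,4,5,6,7}->{4,5,6,7}
Constraint 2 (X < Z) on D(X)={4,5,6,7} D(Z)={3,4,5,6}: X {4,5,6,7}->{4,5}; Z {3,4,5,6}->{5,6}
Constraint 3 (Y < U) on D(Y)={3,4,5,6,7} D(U)={3,5,6,7}: Y {3,4,5,6,7}->{3,4,5,6}; U {3,5,6,7}->{5,6,7}
Constraint 4 (U + Z = X) on D(U)={5,6,7} D(Z)={5,6} D(X)={4,5}: U {5,6,7}->{}; Z {5,6}->{}; X {4,5}->{}
So after all 4 constraints: D(Y) = {3,4,5,6}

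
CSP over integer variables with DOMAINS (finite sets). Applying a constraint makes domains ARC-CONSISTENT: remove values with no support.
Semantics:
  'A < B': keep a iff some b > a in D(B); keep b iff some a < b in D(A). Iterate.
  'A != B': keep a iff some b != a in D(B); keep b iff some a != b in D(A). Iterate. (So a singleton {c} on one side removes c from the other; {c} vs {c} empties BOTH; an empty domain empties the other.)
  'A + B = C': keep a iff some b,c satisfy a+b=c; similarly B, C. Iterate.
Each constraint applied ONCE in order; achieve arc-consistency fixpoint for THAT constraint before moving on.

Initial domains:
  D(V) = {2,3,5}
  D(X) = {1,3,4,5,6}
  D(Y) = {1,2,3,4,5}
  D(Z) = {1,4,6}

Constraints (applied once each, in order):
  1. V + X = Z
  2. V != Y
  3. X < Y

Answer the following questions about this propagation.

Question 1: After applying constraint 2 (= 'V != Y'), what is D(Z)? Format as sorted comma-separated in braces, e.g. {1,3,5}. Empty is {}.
Constraint 1 (V + X = Z) on D(V)={2,3,5} D(X)={1,3,4,5,6} D(Z)={1,4,6}: X {1,3,4,5,6}->{1,3,4}; Z {1,4,6}->{4,6}
Constraint 2 (V != Y) on D(V)={2,3,5} D(Y)={1,2,3,4,5}: no change
So after constraint 2: D(Z) = {4,6}

Answer: {4,6}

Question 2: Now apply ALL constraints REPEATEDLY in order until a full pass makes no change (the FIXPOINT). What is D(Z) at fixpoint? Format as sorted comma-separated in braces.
Answer: {4,6}

Derivation:
pass 0 (initial): D(Z)={1,4,6}
pass 1: X {1,3,4,5,6}->{1,3,4}; Y {1,2,3,4,5}->{2,3,4,5}; Z {1,4,6}->{4,6}
pass 2: no change
Fixpoint after 2 passes: D(Z) = {4,6}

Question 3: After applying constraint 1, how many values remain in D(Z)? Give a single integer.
Constraint 1 (V + X = Z) on D(V)={2,3,5} D(X)={1,3,4,5,6} D(Z)={1,4,6}: X {1,3,4,5,6}->{1,3,4}; Z {1,4,6}->{4,6}
So after constraint 1: D(Z)={4,6}, size = 2

Answer: 2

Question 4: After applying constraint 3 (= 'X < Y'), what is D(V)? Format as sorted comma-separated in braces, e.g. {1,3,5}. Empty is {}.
Constraint 1 (V + X = Z) on D(V)={2,3,5} D(X)={1,3,4,5,6} D(Z)={1,4,6}: X {1,3,4,5,6}->{1,3,4}; Z {1,4,6}->{4,6}
Constraint 2 (V != Y) on D(V)={2,3,5} D(Y)={1,2,3,4,5}: no change
Constraint 3 (X < Y) on D(X)={1,3,4} D(Y)={1,2,3,4,5}: Y {1,2,3,4,5}->{2,3,4,5}
So after constraint 3: D(V) = {2,3,5}

Answer: {2,3,5}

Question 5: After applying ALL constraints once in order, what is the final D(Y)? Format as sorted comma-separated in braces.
Answer: {2,3,4,5}

Derivation:
Constraint 1 (V + X = Z) on D(V)={2,3,5} D(X)={1,3,4,5,6} D(Z)={1,4,6}: X {1,3,4,5,6}->{1,3,4}; Z {1,4,6}->{4,6}
Constraint 2 (V != Y) on D(V)={2,3,5} D(Y)={1,2,3,4,5}: no change
Constraint 3 (X < Y) on D(X)={1,3,4} D(Y)={1,2,3,4,5}: Y {1,2,3,4,5}->{2,3,4,5}
So after all 3 constraints: D(Y) = {2,3,4,5}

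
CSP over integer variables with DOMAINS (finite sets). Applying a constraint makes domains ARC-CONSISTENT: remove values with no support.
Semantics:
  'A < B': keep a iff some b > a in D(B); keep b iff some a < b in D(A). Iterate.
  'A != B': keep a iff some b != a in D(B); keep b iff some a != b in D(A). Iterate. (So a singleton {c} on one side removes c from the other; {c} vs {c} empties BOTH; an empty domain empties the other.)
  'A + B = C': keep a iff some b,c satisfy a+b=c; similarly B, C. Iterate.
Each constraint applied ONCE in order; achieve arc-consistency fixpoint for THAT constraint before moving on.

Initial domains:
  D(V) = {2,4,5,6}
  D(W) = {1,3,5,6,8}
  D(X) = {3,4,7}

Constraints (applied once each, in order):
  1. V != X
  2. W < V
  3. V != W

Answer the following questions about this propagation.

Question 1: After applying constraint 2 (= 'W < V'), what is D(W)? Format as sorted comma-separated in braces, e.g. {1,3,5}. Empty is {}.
Constraint 1 (V != X) on D(V)={2,4,5,6} D(X)={3,4,7}: no change
Constraint 2 (W < V) on D(W)={1,3,5,6,8} D(V)={2,4,5,6}: W {1,3,5,6,8}->{1,3,5}
So after constraint 2: D(W) = {1,3,5}

Answer: {1,3,5}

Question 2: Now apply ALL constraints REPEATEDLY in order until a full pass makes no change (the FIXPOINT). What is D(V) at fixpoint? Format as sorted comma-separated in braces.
Answer: {2,4,5,6}

Derivation:
pass 0 (initial): D(V)={2,4,5,6}
pass 1: W {1,3,5,6,8}->{1,3,5}
pass 2: no change
Fixpoint after 2 passes: D(V) = {2,4,5,6}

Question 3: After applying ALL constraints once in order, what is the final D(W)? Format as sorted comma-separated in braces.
Answer: {1,3,5}

Derivation:
Constraint 1 (V != X) on D(V)={2,4,5,6} D(X)={3,4,7}: no change
Constraint 2 (W < V) on D(W)={1,3,5,6,8} D(V)={2,4,5,6}: W {1,3,5,6,8}->{1,3,5}
Constraint 3 (V != W) on D(V)={2,4,5,6} D(W)={1,3,5}: no change
So after all 3 constraints: D(W) = {1,3,5}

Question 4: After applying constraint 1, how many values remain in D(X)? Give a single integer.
Answer: 3

Derivation:
Constraint 1 (V != X) on D(V)={2,4,5,6} D(X)={3,4,7}: no change
So after constraint 1: D(X)={3,4,7}, size = 3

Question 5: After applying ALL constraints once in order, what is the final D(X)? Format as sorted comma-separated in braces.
Constraint 1 (V != X) on D(V)={2,4,5,6} D(X)={3,4,7}: no change
Constraint 2 (W < V) on D(W)={1,3,5,6,8} D(V)={2,4,5,6}: W {1,3,5,6,8}->{1,3,5}
Constraint 3 (V != W) on D(V)={2,4,5,6} D(W)={1,3,5}: no change
So after all 3 constraints: D(X) = {3,4,7}

Answer: {3,4,7}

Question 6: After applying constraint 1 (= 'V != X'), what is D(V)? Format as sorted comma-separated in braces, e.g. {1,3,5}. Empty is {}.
Answer: {2,4,5,6}

Derivation:
Constraint 1 (V != X) on D(V)={2,4,5,6} D(X)={3,4,7}: no change
So after constraint 1: D(V) = {2,4,5,6}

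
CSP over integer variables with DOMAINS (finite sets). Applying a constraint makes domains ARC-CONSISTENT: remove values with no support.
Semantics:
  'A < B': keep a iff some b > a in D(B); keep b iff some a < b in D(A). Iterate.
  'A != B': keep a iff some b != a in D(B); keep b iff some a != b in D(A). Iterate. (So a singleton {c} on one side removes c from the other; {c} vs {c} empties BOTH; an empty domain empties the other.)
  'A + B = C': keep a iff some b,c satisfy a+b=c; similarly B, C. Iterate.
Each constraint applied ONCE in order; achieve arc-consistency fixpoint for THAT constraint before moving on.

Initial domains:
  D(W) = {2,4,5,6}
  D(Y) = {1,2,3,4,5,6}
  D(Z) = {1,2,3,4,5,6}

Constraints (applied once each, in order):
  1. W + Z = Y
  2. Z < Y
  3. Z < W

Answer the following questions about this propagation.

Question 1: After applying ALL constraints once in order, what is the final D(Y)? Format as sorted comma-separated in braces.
Constraint 1 (W + Z = Y) on D(W)={2,4,5,6} D(Z)={1,2,3,4,5,6} D(Y)={1,2,3,4,5,6}: W {2,4,5,6}->{2,4,5}; Z {1,2,3,4,5,6}->{1,2,3,4}; Y {1,2,3,4,5,6}->{3,4,5,6}
Constraint 2 (Z < Y) on D(Z)={1,2,3,4} D(Y)={3,4,5,6}: no change
Constraint 3 (Z < W) on D(Z)={1,2,3,4} D(W)={2,4,5}: no change
So after all 3 constraints: D(Y) = {3,4,5,6}

Answer: {3,4,5,6}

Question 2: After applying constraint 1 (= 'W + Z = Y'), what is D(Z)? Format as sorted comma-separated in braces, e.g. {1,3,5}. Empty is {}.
Answer: {1,2,3,4}

Derivation:
Constraint 1 (W + Z = Y) on D(W)={2,4,5,6} D(Z)={1,2,3,4,5,6} D(Y)={1,2,3,4,5,6}: W {2,4,5,6}->{2,4,5}; Z {1,2,3,4,5,6}->{1,2,3,4}; Y {1,2,3,4,5,6}->{3,4,5,6}
So after constraint 1: D(Z) = {1,2,3,4}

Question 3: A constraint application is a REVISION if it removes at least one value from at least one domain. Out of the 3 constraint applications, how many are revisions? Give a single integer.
Constraint 1 (W + Z = Y) on D(W)={2,4,5,6} D(Z)={1,2,3,4,5,6} D(Y)={1,2,3,4,5,6}: W {2,4,5,6}->{2,4,5}; Z {1,2,3,4,5,6}->{1,2,3,4}; Y {1,2,3,4,5,6}->{3,4,5,6} => REVISION
Constraint 2 (Z < Y) on D(Z)={1,2,3,4} D(Y)={3,4,5,6}: no change => not a revision
Constraint 3 (Z < W) on D(Z)={1,2,3,4} D(W)={2,4,5}: no change => not a revision
Total revisions = 1

Answer: 1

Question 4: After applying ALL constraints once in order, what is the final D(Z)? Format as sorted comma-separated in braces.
Answer: {1,2,3,4}

Derivation:
Constraint 1 (W + Z = Y) on D(W)={2,4,5,6} D(Z)={1,2,3,4,5,6} D(Y)={1,2,3,4,5,6}: W {2,4,5,6}->{2,4,5}; Z {1,2,3,4,5,6}->{1,2,3,4}; Y {1,2,3,4,5,6}->{3,4,5,6}
Constraint 2 (Z < Y) on D(Z)={1,2,3,4} D(Y)={3,4,5,6}: no change
Constraint 3 (Z < W) on D(Z)={1,2,3,4} D(W)={2,4,5}: no change
So after all 3 constraints: D(Z) = {1,2,3,4}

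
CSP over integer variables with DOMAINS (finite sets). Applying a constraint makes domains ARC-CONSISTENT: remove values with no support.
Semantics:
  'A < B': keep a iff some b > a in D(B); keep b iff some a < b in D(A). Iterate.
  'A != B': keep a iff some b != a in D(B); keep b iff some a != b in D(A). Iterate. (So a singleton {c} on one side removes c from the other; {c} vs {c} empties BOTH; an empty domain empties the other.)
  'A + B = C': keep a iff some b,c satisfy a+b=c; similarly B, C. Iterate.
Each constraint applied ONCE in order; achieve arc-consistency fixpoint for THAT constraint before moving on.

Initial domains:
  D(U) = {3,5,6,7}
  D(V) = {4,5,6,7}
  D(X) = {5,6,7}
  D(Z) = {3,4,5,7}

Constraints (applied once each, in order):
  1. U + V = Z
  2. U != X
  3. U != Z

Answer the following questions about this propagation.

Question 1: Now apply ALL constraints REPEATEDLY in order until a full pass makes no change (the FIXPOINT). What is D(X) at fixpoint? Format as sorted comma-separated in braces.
Answer: {5,6,7}

Derivation:
pass 0 (initial): D(X)={5,6,7}
pass 1: U {3,5,6,7}->{3}; V {4,5,6,7}->{4}; Z {3,4,5,7}->{7}
pass 2: no change
Fixpoint after 2 passes: D(X) = {5,6,7}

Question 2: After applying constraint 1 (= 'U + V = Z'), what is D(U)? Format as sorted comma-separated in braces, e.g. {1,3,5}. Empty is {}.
Answer: {3}

Derivation:
Constraint 1 (U + V = Z) on D(U)={3,5,6,7} D(V)={4,5,6,7} D(Z)={3,4,5,7}: U {3,5,6,7}->{3}; V {4,5,6,7}->{4}; Z {3,4,5,7}->{7}
So after constraint 1: D(U) = {3}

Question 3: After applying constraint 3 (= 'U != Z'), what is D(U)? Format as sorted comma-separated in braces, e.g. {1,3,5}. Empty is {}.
Constraint 1 (U + V = Z) on D(U)={3,5,6,7} D(V)={4,5,6,7} D(Z)={3,4,5,7}: U {3,5,6,7}->{3}; V {4,5,6,7}->{4}; Z {3,4,5,7}->{7}
Constraint 2 (U != X) on D(U)={3} D(X)={5,6,7}: no change
Constraint 3 (U != Z) on D(U)={3} D(Z)={7}: no change
So after constraint 3: D(U) = {3}

Answer: {3}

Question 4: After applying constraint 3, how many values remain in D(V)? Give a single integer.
Answer: 1

Derivation:
Constraint 1 (U + V = Z) on D(U)={3,5,6,7} D(V)={4,5,6,7} D(Z)={3,4,5,7}: U {3,5,6,7}->{3}; V {4,5,6,7}->{4}; Z {3,4,5,7}->{7}
Constraint 2 (U != X) on D(U)={3} D(X)={5,6,7}: no change
Constraint 3 (U != Z) on D(U)={3} D(Z)={7}: no change
So after constraint 3: D(V)={4}, size = 1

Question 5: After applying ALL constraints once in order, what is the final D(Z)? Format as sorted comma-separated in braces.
Constraint 1 (U + V = Z) on D(U)={3,5,6,7} D(V)={4,5,6,7} D(Z)={3,4,5,7}: U {3,5,6,7}->{3}; V {4,5,6,7}->{4}; Z {3,4,5,7}->{7}
Constraint 2 (U != X) on D(U)={3} D(X)={5,6,7}: no change
Constraint 3 (U != Z) on D(U)={3} D(Z)={7}: no change
So after all 3 constraints: D(Z) = {7}

Answer: {7}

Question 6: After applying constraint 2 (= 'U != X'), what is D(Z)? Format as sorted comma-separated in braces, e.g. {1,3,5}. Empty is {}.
Answer: {7}

Derivation:
Constraint 1 (U + V = Z) on D(U)={3,5,6,7} D(V)={4,5,6,7} D(Z)={3,4,5,7}: U {3,5,6,7}->{3}; V {4,5,6,7}->{4}; Z {3,4,5,7}->{7}
Constraint 2 (U != X) on D(U)={3} D(X)={5,6,7}: no change
So after constraint 2: D(Z) = {7}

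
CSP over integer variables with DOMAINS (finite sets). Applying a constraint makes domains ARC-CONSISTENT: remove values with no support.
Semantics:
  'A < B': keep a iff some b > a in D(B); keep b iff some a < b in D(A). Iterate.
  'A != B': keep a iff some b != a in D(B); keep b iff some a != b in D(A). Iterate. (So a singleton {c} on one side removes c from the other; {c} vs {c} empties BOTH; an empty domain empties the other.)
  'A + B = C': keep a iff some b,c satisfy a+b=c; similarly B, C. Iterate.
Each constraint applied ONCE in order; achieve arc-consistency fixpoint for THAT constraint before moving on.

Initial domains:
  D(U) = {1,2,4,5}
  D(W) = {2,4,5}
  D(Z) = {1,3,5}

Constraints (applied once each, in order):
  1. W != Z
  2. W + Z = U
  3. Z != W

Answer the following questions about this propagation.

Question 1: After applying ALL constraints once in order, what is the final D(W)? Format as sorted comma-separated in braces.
Answer: {2,4}

Derivation:
Constraint 1 (W != Z) on D(W)={2,4,5} D(Z)={1,3,5}: no change
Constraint 2 (W + Z = U) on D(W)={2,4,5} D(Z)={1,3,5} D(U)={1,2,4,5}: W {2,4,5}->{2,4}; Z {1,3,5}->{1,3}; U {1,2,4,5}->{5}
Constraint 3 (Z != W) on D(Z)={1,3} D(W)={2,4}: no change
So after all 3 constraints: D(W) = {2,4}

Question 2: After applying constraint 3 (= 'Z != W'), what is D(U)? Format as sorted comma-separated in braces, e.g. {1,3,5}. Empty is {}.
Answer: {5}

Derivation:
Constraint 1 (W != Z) on D(W)={2,4,5} D(Z)={1,3,5}: no change
Constraint 2 (W + Z = U) on D(W)={2,4,5} D(Z)={1,3,5} D(U)={1,2,4,5}: W {2,4,5}->{2,4}; Z {1,3,5}->{1,3}; U {1,2,4,5}->{5}
Constraint 3 (Z != W) on D(Z)={1,3} D(W)={2,4}: no change
So after constraint 3: D(U) = {5}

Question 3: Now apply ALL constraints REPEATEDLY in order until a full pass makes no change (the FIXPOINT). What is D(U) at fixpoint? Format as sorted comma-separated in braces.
pass 0 (initial): D(U)={1,2,4,5}
pass 1: U {1,2,4,5}->{5}; W {2,4,5}->{2,4}; Z {1,3,5}->{1,3}
pass 2: no change
Fixpoint after 2 passes: D(U) = {5}

Answer: {5}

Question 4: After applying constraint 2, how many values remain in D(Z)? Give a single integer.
Constraint 1 (W != Z) on D(W)={2,4,5} D(Z)={1,3,5}: no change
Constraint 2 (W + Z = U) on D(W)={2,4,5} D(Z)={1,3,5} D(U)={1,2,4,5}: W {2,4,5}->{2,4}; Z {1,3,5}->{1,3}; U {1,2,4,5}->{5}
So after constraint 2: D(Z)={1,3}, size = 2

Answer: 2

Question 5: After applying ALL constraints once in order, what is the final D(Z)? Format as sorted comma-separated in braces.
Answer: {1,3}

Derivation:
Constraint 1 (W != Z) on D(W)={2,4,5} D(Z)={1,3,5}: no change
Constraint 2 (W + Z = U) on D(W)={2,4,5} D(Z)={1,3,5} D(U)={1,2,4,5}: W {2,4,5}->{2,4}; Z {1,3,5}->{1,3}; U {1,2,4,5}->{5}
Constraint 3 (Z != W) on D(Z)={1,3} D(W)={2,4}: no change
So after all 3 constraints: D(Z) = {1,3}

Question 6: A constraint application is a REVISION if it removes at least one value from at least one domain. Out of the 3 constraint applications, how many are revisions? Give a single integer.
Constraint 1 (W != Z) on D(W)={2,4,5} D(Z)={1,3,5}: no change => not a revision
Constraint 2 (W + Z = U) on D(W)={2,4,5} D(Z)={1,3,5} D(U)={1,2,4,5}: W {2,4,5}->{2,4}; Z {1,3,5}->{1,3}; U {1,2,4,5}->{5} => REVISION
Constraint 3 (Z != W) on D(Z)={1,3} D(W)={2,4}: no change => not a revision
Total revisions = 1

Answer: 1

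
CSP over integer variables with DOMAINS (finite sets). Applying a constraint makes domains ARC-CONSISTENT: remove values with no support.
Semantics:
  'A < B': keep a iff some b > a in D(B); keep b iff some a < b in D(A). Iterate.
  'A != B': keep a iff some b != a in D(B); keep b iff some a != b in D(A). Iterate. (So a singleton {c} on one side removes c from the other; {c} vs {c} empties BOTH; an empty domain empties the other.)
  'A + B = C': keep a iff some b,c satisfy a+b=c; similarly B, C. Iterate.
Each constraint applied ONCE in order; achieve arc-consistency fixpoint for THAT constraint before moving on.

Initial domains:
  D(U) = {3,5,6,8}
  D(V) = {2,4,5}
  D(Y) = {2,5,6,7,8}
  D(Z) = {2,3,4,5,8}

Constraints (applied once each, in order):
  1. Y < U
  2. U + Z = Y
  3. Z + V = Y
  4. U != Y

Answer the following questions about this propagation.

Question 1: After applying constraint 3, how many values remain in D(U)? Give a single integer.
Answer: 2

Derivation:
Constraint 1 (Y < U) on D(Y)={2,5,6,7,8} D(U)={3,5,6,8}: Y {2,5,6,7,8}->{2,5,6,7}
Constraint 2 (U + Z = Y) on D(U)={3,5,6,8} D(Z)={2,3,4,5,8} D(Y)={2,5,6,7}: U {3,5,6,8}->{3,5}; Z {2,3,4,5,8}->{2,3,4}; Y {2,5,6,7}->{5,6,7}
Constraint 3 (Z + V = Y) on D(Z)={2,3,4} D(V)={2,4,5} D(Y)={5,6,7}: no change
So after constraint 3: D(U)={3,5}, size = 2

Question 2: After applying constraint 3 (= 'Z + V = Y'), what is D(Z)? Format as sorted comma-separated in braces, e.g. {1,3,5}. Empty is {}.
Constraint 1 (Y < U) on D(Y)={2,5,6,7,8} D(U)={3,5,6,8}: Y {2,5,6,7,8}->{2,5,6,7}
Constraint 2 (U + Z = Y) on D(U)={3,5,6,8} D(Z)={2,3,4,5,8} D(Y)={2,5,6,7}: U {3,5,6,8}->{3,5}; Z {2,3,4,5,8}->{2,3,4}; Y {2,5,6,7}->{5,6,7}
Constraint 3 (Z + V = Y) on D(Z)={2,3,4} D(V)={2,4,5} D(Y)={5,6,7}: no change
So after constraint 3: D(Z) = {2,3,4}

Answer: {2,3,4}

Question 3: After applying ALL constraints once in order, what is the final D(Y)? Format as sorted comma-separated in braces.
Constraint 1 (Y < U) on D(Y)={2,5,6,7,8} D(U)={3,5,6,8}: Y {2,5,6,7,8}->{2,5,6,7}
Constraint 2 (U + Z = Y) on D(U)={3,5,6,8} D(Z)={2,3,4,5,8} D(Y)={2,5,6,7}: U {3,5,6,8}->{3,5}; Z {2,3,4,5,8}->{2,3,4}; Y {2,5,6,7}->{5,6,7}
Constraint 3 (Z + V = Y) on D(Z)={2,3,4} D(V)={2,4,5} D(Y)={5,6,7}: no change
Constraint 4 (U != Y) on D(U)={3,5} D(Y)={5,6,7}: no change
So after all 4 constraints: D(Y) = {5,6,7}

Answer: {5,6,7}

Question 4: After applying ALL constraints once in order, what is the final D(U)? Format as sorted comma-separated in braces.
Answer: {3,5}

Derivation:
Constraint 1 (Y < U) on D(Y)={2,5,6,7,8} D(U)={3,5,6,8}: Y {2,5,6,7,8}->{2,5,6,7}
Constraint 2 (U + Z = Y) on D(U)={3,5,6,8} D(Z)={2,3,4,5,8} D(Y)={2,5,6,7}: U {3,5,6,8}->{3,5}; Z {2,3,4,5,8}->{2,3,4}; Y {2,5,6,7}->{5,6,7}
Constraint 3 (Z + V = Y) on D(Z)={2,3,4} D(V)={2,4,5} D(Y)={5,6,7}: no change
Constraint 4 (U != Y) on D(U)={3,5} D(Y)={5,6,7}: no change
So after all 4 constraints: D(U) = {3,5}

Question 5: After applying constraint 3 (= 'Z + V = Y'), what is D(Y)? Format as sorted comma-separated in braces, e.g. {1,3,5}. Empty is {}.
Answer: {5,6,7}

Derivation:
Constraint 1 (Y < U) on D(Y)={2,5,6,7,8} D(U)={3,5,6,8}: Y {2,5,6,7,8}->{2,5,6,7}
Constraint 2 (U + Z = Y) on D(U)={3,5,6,8} D(Z)={2,3,4,5,8} D(Y)={2,5,6,7}: U {3,5,6,8}->{3,5}; Z {2,3,4,5,8}->{2,3,4}; Y {2,5,6,7}->{5,6,7}
Constraint 3 (Z + V = Y) on D(Z)={2,3,4} D(V)={2,4,5} D(Y)={5,6,7}: no change
So after constraint 3: D(Y) = {5,6,7}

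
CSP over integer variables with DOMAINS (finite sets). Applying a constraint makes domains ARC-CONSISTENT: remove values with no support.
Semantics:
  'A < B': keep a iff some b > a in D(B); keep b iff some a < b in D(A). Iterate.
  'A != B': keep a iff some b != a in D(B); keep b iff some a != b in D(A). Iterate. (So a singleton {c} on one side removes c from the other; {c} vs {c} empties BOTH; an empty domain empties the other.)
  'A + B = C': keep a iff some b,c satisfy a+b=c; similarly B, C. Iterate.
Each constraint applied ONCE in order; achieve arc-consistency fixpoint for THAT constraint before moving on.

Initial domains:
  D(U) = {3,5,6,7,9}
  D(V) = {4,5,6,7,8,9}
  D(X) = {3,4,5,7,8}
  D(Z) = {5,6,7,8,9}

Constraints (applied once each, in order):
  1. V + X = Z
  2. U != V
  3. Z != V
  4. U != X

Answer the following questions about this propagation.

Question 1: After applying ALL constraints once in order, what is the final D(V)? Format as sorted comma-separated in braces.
Answer: {4,5,6}

Derivation:
Constraint 1 (V + X = Z) on D(V)={4,5,6,7,8,9} D(X)={3,4,5,7,8} D(Z)={5,6,7,8,9}: V {4,5,6,7,8,9}->{4,5,6}; X {3,4,5,7,8}->{3,4,5}; Z {5,6,7,8,9}->{7,8,9}
Constraint 2 (U != V) on D(U)={3,5,6,7,9} D(V)={4,5,6}: no change
Constraint 3 (Z != V) on D(Z)={7,8,9} D(V)={4,5,6}: no change
Constraint 4 (U != X) on D(U)={3,5,6,7,9} D(X)={3,4,5}: no change
So after all 4 constraints: D(V) = {4,5,6}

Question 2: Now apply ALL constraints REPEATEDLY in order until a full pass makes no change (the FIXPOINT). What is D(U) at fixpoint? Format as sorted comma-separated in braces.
Answer: {3,5,6,7,9}

Derivation:
pass 0 (initial): D(U)={3,5,6,7,9}
pass 1: V {4,5,6,7,8,9}->{4,5,6}; X {3,4,5,7,8}->{3,4,5}; Z {5,6,7,8,9}->{7,8,9}
pass 2: no change
Fixpoint after 2 passes: D(U) = {3,5,6,7,9}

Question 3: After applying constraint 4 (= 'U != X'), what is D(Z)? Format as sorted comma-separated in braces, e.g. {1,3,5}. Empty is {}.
Constraint 1 (V + X = Z) on D(V)={4,5,6,7,8,9} D(X)={3,4,5,7,8} D(Z)={5,6,7,8,9}: V {4,5,6,7,8,9}->{4,5,6}; X {3,4,5,7,8}->{3,4,5}; Z {5,6,7,8,9}->{7,8,9}
Constraint 2 (U != V) on D(U)={3,5,6,7,9} D(V)={4,5,6}: no change
Constraint 3 (Z != V) on D(Z)={7,8,9} D(V)={4,5,6}: no change
Constraint 4 (U != X) on D(U)={3,5,6,7,9} D(X)={3,4,5}: no change
So after constraint 4: D(Z) = {7,8,9}

Answer: {7,8,9}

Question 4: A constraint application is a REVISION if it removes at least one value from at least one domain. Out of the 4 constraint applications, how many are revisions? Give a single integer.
Constraint 1 (V + X = Z) on D(V)={4,5,6,7,8,9} D(X)={3,4,5,7,8} D(Z)={5,6,7,8,9}: V {4,5,6,7,8,9}->{4,5,6}; X {3,4,5,7,8}->{3,4,5}; Z {5,6,7,8,9}->{7,8,9} => REVISION
Constraint 2 (U != V) on D(U)={3,5,6,7,9} D(V)={4,5,6}: no change => not a revision
Constraint 3 (Z != V) on D(Z)={7,8,9} D(V)={4,5,6}: no change => not a revision
Constraint 4 (U != X) on D(U)={3,5,6,7,9} D(X)={3,4,5}: no change => not a revision
Total revisions = 1

Answer: 1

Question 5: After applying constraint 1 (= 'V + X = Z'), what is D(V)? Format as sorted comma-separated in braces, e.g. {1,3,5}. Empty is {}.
Constraint 1 (V + X = Z) on D(V)={4,5,6,7,8,9} D(X)={3,4,5,7,8} D(Z)={5,6,7,8,9}: V {4,5,6,7,8,9}->{4,5,6}; X {3,4,5,7,8}->{3,4,5}; Z {5,6,7,8,9}->{7,8,9}
So after constraint 1: D(V) = {4,5,6}

Answer: {4,5,6}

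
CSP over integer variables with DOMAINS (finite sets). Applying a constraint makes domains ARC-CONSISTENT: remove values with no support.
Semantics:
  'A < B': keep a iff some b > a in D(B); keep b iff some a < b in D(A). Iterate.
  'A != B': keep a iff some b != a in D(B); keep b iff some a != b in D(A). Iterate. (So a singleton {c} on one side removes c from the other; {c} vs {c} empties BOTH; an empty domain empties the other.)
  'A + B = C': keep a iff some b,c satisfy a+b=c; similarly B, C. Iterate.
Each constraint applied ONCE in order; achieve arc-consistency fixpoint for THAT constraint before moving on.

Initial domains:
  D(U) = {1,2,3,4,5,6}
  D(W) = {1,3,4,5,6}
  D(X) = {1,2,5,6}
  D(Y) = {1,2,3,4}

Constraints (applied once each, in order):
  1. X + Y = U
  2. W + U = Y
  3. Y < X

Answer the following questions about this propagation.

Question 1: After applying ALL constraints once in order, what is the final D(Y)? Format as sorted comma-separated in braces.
Answer: {3,4}

Derivation:
Constraint 1 (X + Y = U) on D(X)={1,2,5,6} D(Y)={1,2,3,4} D(U)={1,2,3,4,5,6}: X {1,2,5,6}->{1,2,5}; U {1,2,3,4,5,6}->{2,3,4,5,6}
Constraint 2 (W + U = Y) on D(W)={1,3,4,5,6} D(U)={2,3,4,5,6} D(Y)={1,2,3,4}: W {1,3,4,5,6}->{1}; U {2,3,4,5,6}->{2,3}; Y {1,2,3,4}->{3,4}
Constraint 3 (Y < X) on D(Y)={3,4} D(X)={1,2,5}: X {1,2,5}->{5}
So after all 3 constraints: D(Y) = {3,4}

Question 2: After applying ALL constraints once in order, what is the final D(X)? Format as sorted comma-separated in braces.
Answer: {5}

Derivation:
Constraint 1 (X + Y = U) on D(X)={1,2,5,6} D(Y)={1,2,3,4} D(U)={1,2,3,4,5,6}: X {1,2,5,6}->{1,2,5}; U {1,2,3,4,5,6}->{2,3,4,5,6}
Constraint 2 (W + U = Y) on D(W)={1,3,4,5,6} D(U)={2,3,4,5,6} D(Y)={1,2,3,4}: W {1,3,4,5,6}->{1}; U {2,3,4,5,6}->{2,3}; Y {1,2,3,4}->{3,4}
Constraint 3 (Y < X) on D(Y)={3,4} D(X)={1,2,5}: X {1,2,5}->{5}
So after all 3 constraints: D(X) = {5}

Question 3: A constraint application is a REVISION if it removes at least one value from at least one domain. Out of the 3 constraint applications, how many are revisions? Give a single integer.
Constraint 1 (X + Y = U) on D(X)={1,2,5,6} D(Y)={1,2,3,4} D(U)={1,2,3,4,5,6}: X {1,2,5,6}->{1,2,5}; U {1,2,3,4,5,6}->{2,3,4,5,6} => REVISION
Constraint 2 (W + U = Y) on D(W)={1,3,4,5,6} D(U)={2,3,4,5,6} D(Y)={1,2,3,4}: W {1,3,4,5,6}->{1}; U {2,3,4,5,6}->{2,3}; Y {1,2,3,4}->{3,4} => REVISION
Constraint 3 (Y < X) on D(Y)={3,4} D(X)={1,2,5}: X {1,2,5}->{5} => REVISION
Total revisions = 3

Answer: 3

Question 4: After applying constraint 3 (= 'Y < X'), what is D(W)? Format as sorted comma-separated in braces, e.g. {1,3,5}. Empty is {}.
Constraint 1 (X + Y = U) on D(X)={1,2,5,6} D(Y)={1,2,3,4} D(U)={1,2,3,4,5,6}: X {1,2,5,6}->{1,2,5}; U {1,2,3,4,5,6}->{2,3,4,5,6}
Constraint 2 (W + U = Y) on D(W)={1,3,4,5,6} D(U)={2,3,4,5,6} D(Y)={1,2,3,4}: W {1,3,4,5,6}->{1}; U {2,3,4,5,6}->{2,3}; Y {1,2,3,4}->{3,4}
Constraint 3 (Y < X) on D(Y)={3,4} D(X)={1,2,5}: X {1,2,5}->{5}
So after constraint 3: D(W) = {1}

Answer: {1}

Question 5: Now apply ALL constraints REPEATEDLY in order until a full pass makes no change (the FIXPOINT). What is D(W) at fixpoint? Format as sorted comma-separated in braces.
Answer: {}

Derivation:
pass 0 (initial): D(W)={1,3,4,5,6}
pass 1: U {1,2,3,4,5,6}->{2,3}; W {1,3,4,5,6}->{1}; X {1,2,5,6}->{5}; Y {1,2,3,4}->{3,4}
pass 2: U {2,3}->{}; W {1}->{}; X {5}->{}; Y {3,4}->{}
pass 3: no change
Fixpoint after 3 passes: D(W) = {}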